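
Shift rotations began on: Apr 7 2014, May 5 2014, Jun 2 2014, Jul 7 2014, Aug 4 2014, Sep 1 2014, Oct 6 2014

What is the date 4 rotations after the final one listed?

These are Mondays at 28- or 35-day spacing (28, 28, 35, 28, 28, 35).
The pattern: 1st Monday of the month.
1st Monday of November 2014: Nov 3 2014.
December 2014 — 1st Monday is Dec 1 2014.
January 2015 — 1st Monday is Jan 5 2015.
February 2015 — 1st Monday is Feb 2 2015.

Feb 2 2015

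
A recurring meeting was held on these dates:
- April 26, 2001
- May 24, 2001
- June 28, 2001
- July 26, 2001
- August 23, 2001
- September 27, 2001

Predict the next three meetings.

October 25, 2001; November 22, 2001; December 27, 2001

All dates are Thursdays, 28, 35, 28, 28, 35 days apart.
Specifically, the 4th Thursday of each month.
October 2001 — 4th Thursday is October 25, 2001.
4th Thursday of November 2001: November 22, 2001.
4th Thursday of December 2001: December 27, 2001.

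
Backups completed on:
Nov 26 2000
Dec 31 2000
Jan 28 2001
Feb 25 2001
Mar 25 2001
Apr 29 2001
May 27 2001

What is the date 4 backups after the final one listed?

Sep 30 2001

All Sundays; the gaps (35, 28, 28, 28, 35, 28) vary with month length.
This is the last Sunday of each month.
Last Sunday of June 2001: Jun 24 2001.
July 2001 ends with Sunday Jul 29 2001.
Last Sunday of August 2001: Aug 26 2001.
September 2001 ends with Sunday Sep 30 2001.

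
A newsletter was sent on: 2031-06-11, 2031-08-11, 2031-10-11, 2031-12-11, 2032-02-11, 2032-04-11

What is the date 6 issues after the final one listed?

The day-of-month is always 11 (61, 61, 61, 62, 60 days between events).
So this recurs on the 11th of every 2 months.
Next: June 2032 → 2032-06-11.
Next: August 2032 → 2032-08-11.
October 2032: 2032-10-11.
Next: December 2032 → 2032-12-11.
February 2033: 2033-02-11.
Next: April 2033 → 2033-04-11.

2033-04-11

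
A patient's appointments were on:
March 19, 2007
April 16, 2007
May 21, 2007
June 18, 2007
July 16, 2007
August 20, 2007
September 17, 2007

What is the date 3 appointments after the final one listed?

December 17, 2007

Gaps: 28, 35, 28, 28, 35, 28 days — a mix of 28 and 35. Every date is a Monday.
Each is the 3rd Monday of its month.
3rd Monday of October 2007: October 15, 2007.
3rd Monday of November 2007: November 19, 2007.
3rd Monday of December 2007: December 17, 2007.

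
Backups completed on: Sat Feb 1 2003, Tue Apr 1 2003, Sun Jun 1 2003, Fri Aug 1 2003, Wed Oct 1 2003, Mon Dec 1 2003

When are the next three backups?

Sun Feb 1 2004, Thu Apr 1 2004, Tue Jun 1 2004

Gaps: 59, 61, 61, 61, 61 days — not constant. Every event is on the 1st of the month.
Pattern: the 1st of every 2 months.
February 2004: Sun Feb 1 2004.
Next: April 2004 → Thu Apr 1 2004.
Next: June 2004 → Tue Jun 1 2004.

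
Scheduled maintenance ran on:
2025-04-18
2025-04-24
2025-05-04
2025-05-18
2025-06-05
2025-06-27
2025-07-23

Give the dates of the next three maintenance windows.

2025-08-22, 2025-09-25, 2025-11-02

The spacing grows by 4 each time: 6, 10, 14, 18, 22, 26 days.
Next gap: 30 days. 2025-07-23 + 30 days = 2025-08-22.
Next gap: 34 days. 2025-08-22 + 34 days = 2025-09-25.
Next gap: 38 days. 2025-09-25 + 38 days = 2025-11-02.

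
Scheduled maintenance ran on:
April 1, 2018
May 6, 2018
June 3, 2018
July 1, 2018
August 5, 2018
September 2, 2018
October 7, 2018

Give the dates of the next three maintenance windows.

Gaps: 35, 28, 28, 35, 28, 35 days — a mix of 28 and 35. Every date is a Sunday.
Each is the 1st Sunday of its month.
November 2018 — 1st Sunday is November 4, 2018.
1st Sunday of December 2018: December 2, 2018.
January 2019 — 1st Sunday is January 6, 2019.

November 4, 2018; December 2, 2018; January 6, 2019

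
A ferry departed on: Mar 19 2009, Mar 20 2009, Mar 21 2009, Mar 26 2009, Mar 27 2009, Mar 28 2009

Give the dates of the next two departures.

The gap pattern 1, 1, 5, 1, 1 repeats every 3 events.
These are the Thursdays, Fridays and Saturdays of each week.
The following Thursday is Apr 2 2009.
Next Friday: Apr 3 2009.

Apr 2 2009, Apr 3 2009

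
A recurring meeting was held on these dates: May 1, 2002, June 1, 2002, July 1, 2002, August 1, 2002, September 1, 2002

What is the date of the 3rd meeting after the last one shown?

Each date is the 1st; the gaps (31, 30, 31, 31) track the month lengths.
The rule is the 1st of each month.
Next: October 2002 → October 1, 2002.
November 2002: November 1, 2002.
December 2002: December 1, 2002.

December 1, 2002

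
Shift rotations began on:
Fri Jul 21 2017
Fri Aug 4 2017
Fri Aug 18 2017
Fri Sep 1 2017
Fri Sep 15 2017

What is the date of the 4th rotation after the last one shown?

Every event comes 14 days after the last (14, 14, 14, 14).
Fri Sep 15 2017 + 14 days = Fri Sep 29 2017.
Fri Sep 29 2017 + 14 days = Fri Oct 13 2017.
Fri Oct 13 2017 + 14 days = Fri Oct 27 2017.
Fri Oct 27 2017 + 14 days = Fri Nov 10 2017.

Fri Nov 10 2017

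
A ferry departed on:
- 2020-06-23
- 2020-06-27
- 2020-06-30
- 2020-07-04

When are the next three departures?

The gap pattern 4, 3, 4 repeats every 2 events.
These are the Tuesdays and Saturdays of each week.
Next Tuesday: 2020-07-07.
The following Saturday is 2020-07-11.
Next Tuesday: 2020-07-14.

2020-07-07, 2020-07-11, 2020-07-14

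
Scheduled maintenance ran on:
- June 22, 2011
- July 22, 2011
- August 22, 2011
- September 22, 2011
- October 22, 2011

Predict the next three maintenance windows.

Gaps: 30, 31, 31, 30 days — not constant. Every event is on the 22nd of the month.
Pattern: the 22nd of each month.
Next: November 2011 → November 22, 2011.
Next: December 2011 → December 22, 2011.
Next: January 2012 → January 22, 2012.

November 22, 2011; December 22, 2011; January 22, 2012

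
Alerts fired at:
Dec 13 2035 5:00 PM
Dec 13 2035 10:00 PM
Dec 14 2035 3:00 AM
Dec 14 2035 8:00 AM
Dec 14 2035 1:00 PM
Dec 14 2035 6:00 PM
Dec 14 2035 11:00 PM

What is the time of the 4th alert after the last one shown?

Gaps: 5, 5, 5, 5, 5, 5 hours — each event is 5 hours after the previous one.
Dec 14 2035 11:00 PM + 5 h = Dec 15 2035 4:00 AM.
Dec 15 2035 4:00 AM + 5 h = Dec 15 2035 9:00 AM.
Dec 15 2035 9:00 AM + 5 h = Dec 15 2035 2:00 PM.
Dec 15 2035 2:00 PM + 5 h = Dec 15 2035 7:00 PM.

Dec 15 2035 7:00 PM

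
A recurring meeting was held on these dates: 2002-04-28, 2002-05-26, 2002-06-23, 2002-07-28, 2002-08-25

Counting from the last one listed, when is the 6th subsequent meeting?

These are Sundays at 28- or 35-day spacing (28, 28, 35, 28).
The pattern: 4th Sunday of the month.
September 2002 — 4th Sunday is 2002-09-22.
October 2002 — 4th Sunday is 2002-10-27.
4th Sunday of November 2002: 2002-11-24.
December 2002 — 4th Sunday is 2002-12-22.
January 2003 — 4th Sunday is 2003-01-26.
4th Sunday of February 2003: 2003-02-23.

2003-02-23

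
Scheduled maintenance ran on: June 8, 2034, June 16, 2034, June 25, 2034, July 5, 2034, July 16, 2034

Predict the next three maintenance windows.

July 28, 2034; August 10, 2034; August 24, 2034

Gaps: 8, 9, 10, 11 days — each gap is 1 larger than the previous one.
Next gap: 12 days. July 16, 2034 + 12 days = July 28, 2034.
Next gap: 13 days. July 28, 2034 + 13 days = August 10, 2034.
Next gap: 14 days. August 10, 2034 + 14 days = August 24, 2034.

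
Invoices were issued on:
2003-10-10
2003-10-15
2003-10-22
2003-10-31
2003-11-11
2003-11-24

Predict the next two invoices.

2003-12-09, 2003-12-26

The spacing grows by 2 each time: 5, 7, 9, 11, 13 days.
Next gap: 15 days. 2003-11-24 + 15 days = 2003-12-09.
Next gap: 17 days. 2003-12-09 + 17 days = 2003-12-26.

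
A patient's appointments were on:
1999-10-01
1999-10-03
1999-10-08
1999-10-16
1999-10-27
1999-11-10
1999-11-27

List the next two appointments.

1999-12-17, 2000-01-09

Intervals are 2, 5, 8, 11, 14, 17 days — an arithmetic progression with common difference 3.
Next gap: 20 days. 1999-11-27 + 20 days = 1999-12-17.
Next gap: 23 days. 1999-12-17 + 23 days = 2000-01-09.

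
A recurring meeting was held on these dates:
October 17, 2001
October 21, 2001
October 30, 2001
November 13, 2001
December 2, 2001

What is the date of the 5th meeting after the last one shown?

May 21, 2002

Gaps: 4, 9, 14, 19 days — each gap is 5 larger than the previous one.
Next gap: 24 days. December 2, 2001 + 24 days = December 26, 2001.
Next gap: 29 days. December 26, 2001 + 29 days = January 24, 2002.
Next gap: 34 days. January 24, 2002 + 34 days = February 27, 2002.
Next gap: 39 days. February 27, 2002 + 39 days = April 7, 2002.
Next gap: 44 days. April 7, 2002 + 44 days = May 21, 2002.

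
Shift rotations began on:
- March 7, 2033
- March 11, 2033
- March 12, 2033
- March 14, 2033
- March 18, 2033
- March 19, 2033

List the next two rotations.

The gap pattern 4, 1, 2, 4, 1 repeats every 3 events.
These are the Mondays, Fridays and Saturdays of each week.
Next Monday: March 21, 2033.
Next Friday: March 25, 2033.

March 21, 2033; March 25, 2033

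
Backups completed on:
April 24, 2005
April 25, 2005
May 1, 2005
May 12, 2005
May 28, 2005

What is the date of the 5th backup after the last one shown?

The spacing grows by 5 each time: 1, 6, 11, 16 days.
Next gap: 21 days. May 28, 2005 + 21 days = June 18, 2005.
Next gap: 26 days. June 18, 2005 + 26 days = July 14, 2005.
Next gap: 31 days. July 14, 2005 + 31 days = August 14, 2005.
Next gap: 36 days. August 14, 2005 + 36 days = September 19, 2005.
Next gap: 41 days. September 19, 2005 + 41 days = October 30, 2005.

October 30, 2005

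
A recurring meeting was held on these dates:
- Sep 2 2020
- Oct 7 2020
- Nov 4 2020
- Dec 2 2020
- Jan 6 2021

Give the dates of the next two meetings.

Gaps: 35, 28, 28, 35 days — a mix of 28 and 35. Every date is a Wednesday.
Each is the 1st Wednesday of its month.
February 2021 — 1st Wednesday is Feb 3 2021.
March 2021 — 1st Wednesday is Mar 3 2021.

Feb 3 2021, Mar 3 2021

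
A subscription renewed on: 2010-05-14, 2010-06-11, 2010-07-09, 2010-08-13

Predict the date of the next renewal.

2010-09-10

All dates are Fridays, 28, 28, 35 days apart.
Specifically, the 2nd Friday of each month.
2nd Friday of September 2010: 2010-09-10.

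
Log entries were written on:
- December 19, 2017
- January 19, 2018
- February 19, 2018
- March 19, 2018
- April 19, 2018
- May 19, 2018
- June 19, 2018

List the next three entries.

July 19, 2018; August 19, 2018; September 19, 2018

The day-of-month is always 19 (31, 31, 28, 31, 30, 31 days between events).
So this recurs on the 19th of each month.
Next: July 2018 → July 19, 2018.
Next: August 2018 → August 19, 2018.
September 2018: September 19, 2018.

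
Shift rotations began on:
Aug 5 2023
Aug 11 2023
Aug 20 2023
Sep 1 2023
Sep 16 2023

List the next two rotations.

Intervals are 6, 9, 12, 15 days — an arithmetic progression with common difference 3.
Next gap: 18 days. Sep 16 2023 + 18 days = Oct 4 2023.
Next gap: 21 days. Oct 4 2023 + 21 days = Oct 25 2023.

Oct 4 2023, Oct 25 2023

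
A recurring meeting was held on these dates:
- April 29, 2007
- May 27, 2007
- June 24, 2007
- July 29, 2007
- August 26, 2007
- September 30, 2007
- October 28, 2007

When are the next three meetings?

These are Sundays with 28, 28, 35, 28, 35, 28-day gaps.
Each is the final Sunday of its month — April 29, 2007 is past the 28th, so '4th Sunday' doesn't fit.
November 2007 ends with Sunday November 25, 2007.
Last Sunday of December 2007: December 30, 2007.
Last Sunday of January 2008: January 27, 2008.

November 25, 2007; December 30, 2007; January 27, 2008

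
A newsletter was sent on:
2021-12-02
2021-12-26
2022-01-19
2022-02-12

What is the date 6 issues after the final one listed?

Every event comes 24 days after the last (24, 24, 24).
2022-02-12 + 24 days = 2022-03-08.
2022-03-08 + 24 days = 2022-04-01.
2022-04-01 + 24 days = 2022-04-25.
2022-04-25 + 24 days = 2022-05-19.
2022-05-19 + 24 days = 2022-06-12.
2022-06-12 + 24 days = 2022-07-06.

2022-07-06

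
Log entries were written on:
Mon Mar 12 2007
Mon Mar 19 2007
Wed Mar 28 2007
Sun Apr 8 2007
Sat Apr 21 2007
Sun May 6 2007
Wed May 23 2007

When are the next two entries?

Mon Jun 11 2007, Mon Jul 2 2007

The spacing grows by 2 each time: 7, 9, 11, 13, 15, 17 days.
Next gap: 19 days. Wed May 23 2007 + 19 days = Mon Jun 11 2007.
Next gap: 21 days. Mon Jun 11 2007 + 21 days = Mon Jul 2 2007.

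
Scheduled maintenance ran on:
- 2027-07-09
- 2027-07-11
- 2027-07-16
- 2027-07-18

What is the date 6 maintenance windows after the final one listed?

Every event lands on a Friday or Sunday (gaps cycle 2, 5, 2).
So the schedule is: every Friday and Sunday.
Next Friday: 2027-07-23.
The following Sunday is 2027-07-25.
The following Friday is 2027-07-30.
The following Sunday is 2027-08-01.
Next Friday: 2027-08-06.
Next Sunday: 2027-08-08.

2027-08-08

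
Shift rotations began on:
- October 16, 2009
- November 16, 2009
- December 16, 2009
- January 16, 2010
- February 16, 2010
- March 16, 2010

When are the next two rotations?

Gaps: 31, 30, 31, 31, 28 days — not constant. Every event is on the 16th of the month.
Pattern: the 16th of each month.
Next: April 2010 → April 16, 2010.
Next: May 2010 → May 16, 2010.

April 16, 2010; May 16, 2010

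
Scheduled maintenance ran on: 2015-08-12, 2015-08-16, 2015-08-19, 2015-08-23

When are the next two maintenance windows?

The gap pattern 4, 3, 4 repeats every 2 events.
These are the Wednesdays and Sundays of each week.
Next Wednesday: 2015-08-26.
The following Sunday is 2015-08-30.

2015-08-26, 2015-08-30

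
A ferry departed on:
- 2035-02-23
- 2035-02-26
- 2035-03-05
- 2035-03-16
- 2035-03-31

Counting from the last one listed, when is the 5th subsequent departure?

The spacing grows by 4 each time: 3, 7, 11, 15 days.
Next gap: 19 days. 2035-03-31 + 19 days = 2035-04-19.
Next gap: 23 days. 2035-04-19 + 23 days = 2035-05-12.
Next gap: 27 days. 2035-05-12 + 27 days = 2035-06-08.
Next gap: 31 days. 2035-06-08 + 31 days = 2035-07-09.
Next gap: 35 days. 2035-07-09 + 35 days = 2035-08-13.

2035-08-13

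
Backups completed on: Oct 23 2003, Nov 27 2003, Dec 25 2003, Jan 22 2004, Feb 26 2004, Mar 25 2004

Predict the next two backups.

Gaps: 35, 28, 28, 35, 28 days — a mix of 28 and 35. Every date is a Thursday.
Each is the 4th Thursday of its month.
April 2004 — 4th Thursday is Apr 22 2004.
May 2004 — 4th Thursday is May 27 2004.

Apr 22 2004, May 27 2004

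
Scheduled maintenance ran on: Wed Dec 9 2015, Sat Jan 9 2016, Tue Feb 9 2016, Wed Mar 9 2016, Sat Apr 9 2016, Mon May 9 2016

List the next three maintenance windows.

Thu Jun 9 2016, Sat Jul 9 2016, Tue Aug 9 2016

Each date is the 9th; the gaps (31, 31, 29, 31, 30) track the month lengths.
The rule is the 9th of each month.
Next: June 2016 → Thu Jun 9 2016.
July 2016: Sat Jul 9 2016.
August 2016: Tue Aug 9 2016.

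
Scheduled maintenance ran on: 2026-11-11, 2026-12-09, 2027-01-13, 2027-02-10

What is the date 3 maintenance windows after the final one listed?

All dates are Wednesdays, 28, 35, 28 days apart.
Specifically, the 2nd Wednesday of each month.
March 2027 — 2nd Wednesday is 2027-03-10.
2nd Wednesday of April 2027: 2027-04-14.
May 2027 — 2nd Wednesday is 2027-05-12.

2027-05-12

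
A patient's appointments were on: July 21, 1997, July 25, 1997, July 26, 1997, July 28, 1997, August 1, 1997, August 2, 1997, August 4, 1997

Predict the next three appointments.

August 8, 1997; August 9, 1997; August 11, 1997

Gaps: 4, 1, 2, 4, 1, 2 days — not constant, but cyclic with period 3.
The events fall on every Monday, Friday and Saturday.
Next Friday: August 8, 1997.
The following Saturday is August 9, 1997.
The following Monday is August 11, 1997.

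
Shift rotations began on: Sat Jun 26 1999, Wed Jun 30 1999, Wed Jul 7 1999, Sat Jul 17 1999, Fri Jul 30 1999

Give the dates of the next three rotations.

Gaps: 4, 7, 10, 13 days — each gap is 3 larger than the previous one.
Next gap: 16 days. Fri Jul 30 1999 + 16 days = Sun Aug 15 1999.
Next gap: 19 days. Sun Aug 15 1999 + 19 days = Fri Sep 3 1999.
Next gap: 22 days. Fri Sep 3 1999 + 22 days = Sat Sep 25 1999.

Sun Aug 15 1999, Fri Sep 3 1999, Sat Sep 25 1999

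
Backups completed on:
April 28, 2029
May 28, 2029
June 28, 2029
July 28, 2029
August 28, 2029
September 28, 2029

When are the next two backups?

October 28, 2029; November 28, 2029

Gaps: 30, 31, 30, 31, 31 days — not constant. Every event is on the 28th of the month.
Pattern: the 28th of each month.
Next: October 2029 → October 28, 2029.
Next: November 2029 → November 28, 2029.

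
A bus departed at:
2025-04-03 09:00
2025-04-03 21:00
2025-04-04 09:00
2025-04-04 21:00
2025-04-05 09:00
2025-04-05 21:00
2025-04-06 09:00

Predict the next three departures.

2025-04-06 21:00, 2025-04-07 09:00, 2025-04-07 21:00

Gaps: 12, 12, 12, 12, 12, 12 hours — each event is 12 hours after the previous one.
2025-04-06 09:00 + 12 h = 2025-04-06 21:00.
2025-04-06 21:00 + 12 h = 2025-04-07 09:00.
2025-04-07 09:00 + 12 h = 2025-04-07 21:00.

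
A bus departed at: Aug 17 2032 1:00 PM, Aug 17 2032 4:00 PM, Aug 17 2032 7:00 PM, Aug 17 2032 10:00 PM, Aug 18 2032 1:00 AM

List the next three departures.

Gaps: 3, 3, 3, 3 hours — each event is 3 hours after the previous one.
Aug 18 2032 1:00 AM + 3 h = Aug 18 2032 4:00 AM.
Aug 18 2032 4:00 AM + 3 h = Aug 18 2032 7:00 AM.
Aug 18 2032 7:00 AM + 3 h = Aug 18 2032 10:00 AM.

Aug 18 2032 4:00 AM, Aug 18 2032 7:00 AM, Aug 18 2032 10:00 AM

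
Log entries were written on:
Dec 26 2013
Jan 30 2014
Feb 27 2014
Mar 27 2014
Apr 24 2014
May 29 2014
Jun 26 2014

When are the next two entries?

All Thursdays; the gaps (35, 28, 28, 28, 35, 28) vary with month length.
This is the last Thursday of each month.
July 2014 ends with Thursday Jul 31 2014.
Last Thursday of August 2014: Aug 28 2014.

Jul 31 2014, Aug 28 2014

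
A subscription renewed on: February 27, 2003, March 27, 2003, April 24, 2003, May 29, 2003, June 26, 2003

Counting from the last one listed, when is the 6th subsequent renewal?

All Thursdays; the gaps (28, 28, 35, 28) vary with month length.
This is the last Thursday of each month.
July 2003 ends with Thursday July 31, 2003.
Last Thursday of August 2003: August 28, 2003.
Last Thursday of September 2003: September 25, 2003.
Last Thursday of October 2003: October 30, 2003.
November 2003 ends with Thursday November 27, 2003.
Last Thursday of December 2003: December 25, 2003.

December 25, 2003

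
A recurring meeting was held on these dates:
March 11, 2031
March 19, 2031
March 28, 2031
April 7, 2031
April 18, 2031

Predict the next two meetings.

Intervals are 8, 9, 10, 11 days — an arithmetic progression with common difference 1.
Next gap: 12 days. April 18, 2031 + 12 days = April 30, 2031.
Next gap: 13 days. April 30, 2031 + 13 days = May 13, 2031.

April 30, 2031; May 13, 2031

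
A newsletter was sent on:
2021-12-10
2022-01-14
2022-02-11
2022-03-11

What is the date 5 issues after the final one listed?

Gaps: 35, 28, 28 days — a mix of 28 and 35. Every date is a Friday.
Each is the 2nd Friday of its month.
2nd Friday of April 2022: 2022-04-08.
May 2022 — 2nd Friday is 2022-05-13.
June 2022 — 2nd Friday is 2022-06-10.
2nd Friday of July 2022: 2022-07-08.
2nd Friday of August 2022: 2022-08-12.

2022-08-12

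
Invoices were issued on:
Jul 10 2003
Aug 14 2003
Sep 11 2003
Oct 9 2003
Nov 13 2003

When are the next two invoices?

All dates are Thursdays, 35, 28, 28, 35 days apart.
Specifically, the 2nd Thursday of each month.
December 2003 — 2nd Thursday is Dec 11 2003.
2nd Thursday of January 2004: Jan 8 2004.

Dec 11 2003, Jan 8 2004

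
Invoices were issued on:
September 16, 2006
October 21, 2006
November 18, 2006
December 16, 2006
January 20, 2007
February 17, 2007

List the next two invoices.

Gaps: 35, 28, 28, 35, 28 days — a mix of 28 and 35. Every date is a Saturday.
Each is the 3rd Saturday of its month.
3rd Saturday of March 2007: March 17, 2007.
April 2007 — 3rd Saturday is April 21, 2007.

March 17, 2007; April 21, 2007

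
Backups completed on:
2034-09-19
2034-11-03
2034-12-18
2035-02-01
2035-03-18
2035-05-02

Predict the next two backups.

The spacing is 45, 45, 45, 45, 45 days — always 45 days.
2035-05-02 + 45 days = 2035-06-16.
2035-06-16 + 45 days = 2035-07-31.

2035-06-16, 2035-07-31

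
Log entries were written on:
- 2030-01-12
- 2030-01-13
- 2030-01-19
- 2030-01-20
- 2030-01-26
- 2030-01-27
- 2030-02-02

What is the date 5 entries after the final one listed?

2030-02-17

Gaps: 1, 6, 1, 6, 1, 6 days — not constant, but cyclic with period 2.
The events fall on every Saturday and Sunday.
Next Sunday: 2030-02-03.
Next Saturday: 2030-02-09.
Next Sunday: 2030-02-10.
The following Saturday is 2030-02-16.
The following Sunday is 2030-02-17.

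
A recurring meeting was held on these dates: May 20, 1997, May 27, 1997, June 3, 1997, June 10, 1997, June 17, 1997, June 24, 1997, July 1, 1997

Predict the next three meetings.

Every event comes 7 days after the last (7, 7, 7, 7, 7, 7).
July 1, 1997 + 7 days = July 8, 1997.
July 8, 1997 + 7 days = July 15, 1997.
July 15, 1997 + 7 days = July 22, 1997.

July 8, 1997; July 15, 1997; July 22, 1997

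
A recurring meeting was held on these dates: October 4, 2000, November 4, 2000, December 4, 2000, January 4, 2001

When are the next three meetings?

Each date is the 4th; the gaps (31, 30, 31) track the month lengths.
The rule is the 4th of each month.
Next: February 2001 → February 4, 2001.
Next: March 2001 → March 4, 2001.
April 2001: April 4, 2001.

February 4, 2001; March 4, 2001; April 4, 2001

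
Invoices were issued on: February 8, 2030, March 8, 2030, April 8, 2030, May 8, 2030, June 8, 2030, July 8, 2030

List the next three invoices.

Gaps: 28, 31, 30, 31, 30 days — not constant. Every event is on the 8th of the month.
Pattern: the 8th of each month.
Next: August 2030 → August 8, 2030.
Next: September 2030 → September 8, 2030.
October 2030: October 8, 2030.

August 8, 2030; September 8, 2030; October 8, 2030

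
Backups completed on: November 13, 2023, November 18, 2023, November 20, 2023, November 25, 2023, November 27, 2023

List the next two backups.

December 2, 2023; December 4, 2023

The gap pattern 5, 2, 5, 2 repeats every 2 events.
These are the Mondays and Saturdays of each week.
The following Saturday is December 2, 2023.
The following Monday is December 4, 2023.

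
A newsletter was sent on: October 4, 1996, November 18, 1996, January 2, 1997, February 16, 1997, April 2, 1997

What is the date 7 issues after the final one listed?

February 11, 1998

The spacing is 45, 45, 45, 45 days — always 45 days.
April 2, 1997 + 45 days = May 17, 1997.
May 17, 1997 + 45 days = July 1, 1997.
July 1, 1997 + 45 days = August 15, 1997.
August 15, 1997 + 45 days = September 29, 1997.
September 29, 1997 + 45 days = November 13, 1997.
November 13, 1997 + 45 days = December 28, 1997.
December 28, 1997 + 45 days = February 11, 1998.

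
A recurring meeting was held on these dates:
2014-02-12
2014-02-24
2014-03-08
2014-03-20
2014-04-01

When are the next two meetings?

The spacing is 12, 12, 12, 12 days — always 12 days.
2014-04-01 + 12 days = 2014-04-13.
2014-04-13 + 12 days = 2014-04-25.

2014-04-13, 2014-04-25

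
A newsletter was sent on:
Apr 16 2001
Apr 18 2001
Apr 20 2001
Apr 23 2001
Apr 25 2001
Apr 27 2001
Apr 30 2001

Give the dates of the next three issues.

Gaps: 2, 2, 3, 2, 2, 3 days — not constant, but cyclic with period 3.
The events fall on every Monday, Wednesday and Friday.
The following Wednesday is May 2 2001.
The following Friday is May 4 2001.
Next Monday: May 7 2001.

May 2 2001, May 4 2001, May 7 2001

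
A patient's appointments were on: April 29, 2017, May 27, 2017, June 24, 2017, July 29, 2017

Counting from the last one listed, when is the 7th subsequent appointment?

Every date is a Saturday; gaps 28, 28, 35 days.
Each is the last Saturday of its month (at least one falls on the 29th or later, ruling out '4th Saturday').
Last Saturday of August 2017: August 26, 2017.
Last Saturday of September 2017: September 30, 2017.
Last Saturday of October 2017: October 28, 2017.
November 2017 ends with Saturday November 25, 2017.
Last Saturday of December 2017: December 30, 2017.
Last Saturday of January 2018: January 27, 2018.
Last Saturday of February 2018: February 24, 2018.

February 24, 2018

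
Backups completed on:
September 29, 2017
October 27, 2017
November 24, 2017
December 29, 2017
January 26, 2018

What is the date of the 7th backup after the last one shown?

August 31, 2018

These are Fridays with 28, 28, 35, 28-day gaps.
Each is the final Friday of its month — September 29, 2017 is past the 28th, so '4th Friday' doesn't fit.
Last Friday of February 2018: February 23, 2018.
Last Friday of March 2018: March 30, 2018.
April 2018 ends with Friday April 27, 2018.
May 2018 ends with Friday May 25, 2018.
June 2018 ends with Friday June 29, 2018.
Last Friday of July 2018: July 27, 2018.
Last Friday of August 2018: August 31, 2018.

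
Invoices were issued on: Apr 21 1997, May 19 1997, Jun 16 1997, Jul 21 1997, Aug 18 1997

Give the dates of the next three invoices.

Gaps: 28, 28, 35, 28 days — a mix of 28 and 35. Every date is a Monday.
Each is the 3rd Monday of its month.
September 1997 — 3rd Monday is Sep 15 1997.
October 1997 — 3rd Monday is Oct 20 1997.
November 1997 — 3rd Monday is Nov 17 1997.

Sep 15 1997, Oct 20 1997, Nov 17 1997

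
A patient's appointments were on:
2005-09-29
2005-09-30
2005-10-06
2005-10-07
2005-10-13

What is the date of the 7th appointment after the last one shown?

Gaps: 1, 6, 1, 6 days — not constant, but cyclic with period 2.
The events fall on every Thursday and Friday.
The following Friday is 2005-10-14.
Next Thursday: 2005-10-20.
Next Friday: 2005-10-21.
Next Thursday: 2005-10-27.
Next Friday: 2005-10-28.
Next Thursday: 2005-11-03.
The following Friday is 2005-11-04.

2005-11-04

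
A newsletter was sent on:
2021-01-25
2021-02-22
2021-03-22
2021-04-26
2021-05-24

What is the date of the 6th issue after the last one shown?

These are Mondays at 28- or 35-day spacing (28, 28, 35, 28).
The pattern: 4th Monday of the month.
June 2021 — 4th Monday is 2021-06-28.
July 2021 — 4th Monday is 2021-07-26.
August 2021 — 4th Monday is 2021-08-23.
4th Monday of September 2021: 2021-09-27.
4th Monday of October 2021: 2021-10-25.
4th Monday of November 2021: 2021-11-22.

2021-11-22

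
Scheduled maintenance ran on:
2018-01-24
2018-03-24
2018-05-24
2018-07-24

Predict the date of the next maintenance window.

2018-09-24

Gaps: 59, 61, 61 days — not constant. Every event is on the 24th of the month.
Pattern: the 24th of every 2 months.
September 2018: 2018-09-24.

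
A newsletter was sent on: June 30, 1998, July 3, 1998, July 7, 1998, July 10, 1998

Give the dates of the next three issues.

The gap pattern 3, 4, 3 repeats every 2 events.
These are the Tuesdays and Fridays of each week.
The following Tuesday is July 14, 1998.
The following Friday is July 17, 1998.
The following Tuesday is July 21, 1998.

July 14, 1998; July 17, 1998; July 21, 1998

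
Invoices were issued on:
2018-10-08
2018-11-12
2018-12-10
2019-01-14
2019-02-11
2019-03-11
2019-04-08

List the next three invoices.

2019-05-13, 2019-06-10, 2019-07-08

Gaps: 35, 28, 35, 28, 28, 28 days — a mix of 28 and 35. Every date is a Monday.
Each is the 2nd Monday of its month.
2nd Monday of May 2019: 2019-05-13.
June 2019 — 2nd Monday is 2019-06-10.
July 2019 — 2nd Monday is 2019-07-08.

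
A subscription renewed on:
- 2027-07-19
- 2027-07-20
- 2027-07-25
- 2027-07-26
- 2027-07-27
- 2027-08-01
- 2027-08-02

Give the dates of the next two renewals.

Gaps: 1, 5, 1, 1, 5, 1 days — not constant, but cyclic with period 3.
The events fall on every Monday, Tuesday and Sunday.
Next Tuesday: 2027-08-03.
The following Sunday is 2027-08-08.

2027-08-03, 2027-08-08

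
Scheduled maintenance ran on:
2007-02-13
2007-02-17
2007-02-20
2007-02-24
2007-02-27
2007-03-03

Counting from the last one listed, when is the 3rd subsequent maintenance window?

Every event lands on a Tuesday or Saturday (gaps cycle 4, 3, 4, 3, 4).
So the schedule is: every Tuesday and Saturday.
Next Tuesday: 2007-03-06.
The following Saturday is 2007-03-10.
Next Tuesday: 2007-03-13.

2007-03-13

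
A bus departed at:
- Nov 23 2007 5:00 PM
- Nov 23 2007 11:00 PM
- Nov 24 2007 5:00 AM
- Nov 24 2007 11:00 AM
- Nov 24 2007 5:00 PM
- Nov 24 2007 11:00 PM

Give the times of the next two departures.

Nov 25 2007 5:00 AM, Nov 25 2007 11:00 AM

Gaps: 6, 6, 6, 6, 6 hours — each event is 6 hours after the previous one.
Nov 24 2007 11:00 PM + 6 h = Nov 25 2007 5:00 AM.
Nov 25 2007 5:00 AM + 6 h = Nov 25 2007 11:00 AM.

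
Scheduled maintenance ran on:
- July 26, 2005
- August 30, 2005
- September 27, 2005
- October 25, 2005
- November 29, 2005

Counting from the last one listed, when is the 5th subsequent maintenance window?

These are Tuesdays with 35, 28, 28, 35-day gaps.
Each is the final Tuesday of its month — August 30, 2005 is past the 28th, so '4th Tuesday' doesn't fit.
December 2005 ends with Tuesday December 27, 2005.
January 2006 ends with Tuesday January 31, 2006.
February 2006 ends with Tuesday February 28, 2006.
Last Tuesday of March 2006: March 28, 2006.
April 2006 ends with Tuesday April 25, 2006.

April 25, 2006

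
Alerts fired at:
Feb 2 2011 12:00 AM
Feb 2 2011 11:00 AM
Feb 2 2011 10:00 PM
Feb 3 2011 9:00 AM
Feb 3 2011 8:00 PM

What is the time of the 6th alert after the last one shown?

Feb 6 2011 2:00 PM

Gaps: 11, 11, 11, 11 hours — each event is 11 hours after the previous one.
Feb 3 2011 8:00 PM + 11 h = Feb 4 2011 7:00 AM.
Feb 4 2011 7:00 AM + 11 h = Feb 4 2011 6:00 PM.
Feb 4 2011 6:00 PM + 11 h = Feb 5 2011 5:00 AM.
Feb 5 2011 5:00 AM + 11 h = Feb 5 2011 4:00 PM.
Feb 5 2011 4:00 PM + 11 h = Feb 6 2011 3:00 AM.
Feb 6 2011 3:00 AM + 11 h = Feb 6 2011 2:00 PM.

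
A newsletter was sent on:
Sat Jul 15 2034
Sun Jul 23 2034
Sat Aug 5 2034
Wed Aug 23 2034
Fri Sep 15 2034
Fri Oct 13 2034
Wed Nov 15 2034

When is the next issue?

Sat Dec 23 2034

Intervals are 8, 13, 18, 23, 28, 33 days — an arithmetic progression with common difference 5.
Next gap: 38 days. Wed Nov 15 2034 + 38 days = Sat Dec 23 2034.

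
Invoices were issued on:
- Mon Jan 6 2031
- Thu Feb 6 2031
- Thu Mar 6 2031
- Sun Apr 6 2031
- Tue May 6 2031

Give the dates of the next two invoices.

Fri Jun 6 2031, Sun Jul 6 2031

The day-of-month is always 6 (31, 28, 31, 30 days between events).
So this recurs on the 6th of each month.
June 2031: Fri Jun 6 2031.
Next: July 2031 → Sun Jul 6 2031.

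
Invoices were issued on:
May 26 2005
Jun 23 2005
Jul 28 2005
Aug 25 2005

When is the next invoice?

These are Thursdays at 28- or 35-day spacing (28, 35, 28).
The pattern: 4th Thursday of the month.
4th Thursday of September 2005: Sep 22 2005.

Sep 22 2005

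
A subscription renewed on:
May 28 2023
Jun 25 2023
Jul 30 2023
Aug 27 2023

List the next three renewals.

Sep 24 2023, Oct 29 2023, Nov 26 2023

Every date is a Sunday; gaps 28, 35, 28 days.
Each is the last Sunday of its month (at least one falls on the 29th or later, ruling out '4th Sunday').
Last Sunday of September 2023: Sep 24 2023.
Last Sunday of October 2023: Oct 29 2023.
Last Sunday of November 2023: Nov 26 2023.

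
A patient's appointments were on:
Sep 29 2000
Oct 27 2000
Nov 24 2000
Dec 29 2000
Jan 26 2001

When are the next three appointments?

These are Fridays with 28, 28, 35, 28-day gaps.
Each is the final Friday of its month — Sep 29 2000 is past the 28th, so '4th Friday' doesn't fit.
February 2001 ends with Friday Feb 23 2001.
Last Friday of March 2001: Mar 30 2001.
April 2001 ends with Friday Apr 27 2001.

Feb 23 2001, Mar 30 2001, Apr 27 2001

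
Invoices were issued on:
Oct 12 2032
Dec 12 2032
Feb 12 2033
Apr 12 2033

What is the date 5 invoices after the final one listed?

Feb 12 2034

The day-of-month is always 12 (61, 62, 59 days between events).
So this recurs on the 12th of every 2 months.
June 2033: Jun 12 2033.
August 2033: Aug 12 2033.
October 2033: Oct 12 2033.
Next: December 2033 → Dec 12 2033.
February 2034: Feb 12 2034.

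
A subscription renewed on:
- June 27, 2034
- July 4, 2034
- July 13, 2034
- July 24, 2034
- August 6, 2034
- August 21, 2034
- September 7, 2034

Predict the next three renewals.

September 26, 2034; October 17, 2034; November 9, 2034

Intervals are 7, 9, 11, 13, 15, 17 days — an arithmetic progression with common difference 2.
Next gap: 19 days. September 7, 2034 + 19 days = September 26, 2034.
Next gap: 21 days. September 26, 2034 + 21 days = October 17, 2034.
Next gap: 23 days. October 17, 2034 + 23 days = November 9, 2034.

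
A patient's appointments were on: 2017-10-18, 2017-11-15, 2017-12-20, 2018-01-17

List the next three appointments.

Gaps: 28, 35, 28 days — a mix of 28 and 35. Every date is a Wednesday.
Each is the 3rd Wednesday of its month.
February 2018 — 3rd Wednesday is 2018-02-21.
3rd Wednesday of March 2018: 2018-03-21.
3rd Wednesday of April 2018: 2018-04-18.

2018-02-21, 2018-03-21, 2018-04-18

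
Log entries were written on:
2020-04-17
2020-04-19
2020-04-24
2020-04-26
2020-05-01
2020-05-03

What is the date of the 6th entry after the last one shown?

Gaps: 2, 5, 2, 5, 2 days — not constant, but cyclic with period 2.
The events fall on every Friday and Sunday.
Next Friday: 2020-05-08.
Next Sunday: 2020-05-10.
The following Friday is 2020-05-15.
The following Sunday is 2020-05-17.
Next Friday: 2020-05-22.
Next Sunday: 2020-05-24.

2020-05-24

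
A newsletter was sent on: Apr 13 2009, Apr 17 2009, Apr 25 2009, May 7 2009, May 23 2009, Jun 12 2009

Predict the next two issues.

The spacing grows by 4 each time: 4, 8, 12, 16, 20 days.
Next gap: 24 days. Jun 12 2009 + 24 days = Jul 6 2009.
Next gap: 28 days. Jul 6 2009 + 28 days = Aug 3 2009.

Jul 6 2009, Aug 3 2009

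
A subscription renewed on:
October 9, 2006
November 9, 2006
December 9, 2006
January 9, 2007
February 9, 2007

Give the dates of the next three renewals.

Gaps: 31, 30, 31, 31 days — not constant. Every event is on the 9th of the month.
Pattern: the 9th of each month.
Next: March 2007 → March 9, 2007.
Next: April 2007 → April 9, 2007.
May 2007: May 9, 2007.

March 9, 2007; April 9, 2007; May 9, 2007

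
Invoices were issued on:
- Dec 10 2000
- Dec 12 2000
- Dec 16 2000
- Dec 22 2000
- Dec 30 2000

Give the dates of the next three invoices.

Jan 9 2001, Jan 21 2001, Feb 4 2001

The spacing grows by 2 each time: 2, 4, 6, 8 days.
Next gap: 10 days. Dec 30 2000 + 10 days = Jan 9 2001.
Next gap: 12 days. Jan 9 2001 + 12 days = Jan 21 2001.
Next gap: 14 days. Jan 21 2001 + 14 days = Feb 4 2001.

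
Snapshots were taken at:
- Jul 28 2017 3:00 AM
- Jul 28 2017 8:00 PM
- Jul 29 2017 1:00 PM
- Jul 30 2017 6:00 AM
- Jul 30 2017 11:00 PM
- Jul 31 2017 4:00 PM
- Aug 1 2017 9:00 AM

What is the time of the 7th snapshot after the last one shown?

Aug 6 2017 8:00 AM

Spacing: 17, 17, 17, 17, 17, 17 h — constant 17 h.
Aug 1 2017 9:00 AM + 17 h = Aug 2 2017 2:00 AM.
Aug 2 2017 2:00 AM + 17 h = Aug 2 2017 7:00 PM.
Aug 2 2017 7:00 PM + 17 h = Aug 3 2017 12:00 PM.
Aug 3 2017 12:00 PM + 17 h = Aug 4 2017 5:00 AM.
Aug 4 2017 5:00 AM + 17 h = Aug 4 2017 10:00 PM.
Aug 4 2017 10:00 PM + 17 h = Aug 5 2017 3:00 PM.
Aug 5 2017 3:00 PM + 17 h = Aug 6 2017 8:00 AM.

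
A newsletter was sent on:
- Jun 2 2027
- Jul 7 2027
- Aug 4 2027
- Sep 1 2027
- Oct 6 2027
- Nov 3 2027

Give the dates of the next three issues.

Dec 1 2027, Jan 5 2028, Feb 2 2028

All dates are Wednesdays, 35, 28, 28, 35, 28 days apart.
Specifically, the 1st Wednesday of each month.
1st Wednesday of December 2027: Dec 1 2027.
1st Wednesday of January 2028: Jan 5 2028.
February 2028 — 1st Wednesday is Feb 2 2028.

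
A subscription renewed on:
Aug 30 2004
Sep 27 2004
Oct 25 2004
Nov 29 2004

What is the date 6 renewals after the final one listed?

May 30 2005

All Mondays; the gaps (28, 28, 35) vary with month length.
This is the last Monday of each month.
December 2004 ends with Monday Dec 27 2004.
Last Monday of January 2005: Jan 31 2005.
Last Monday of February 2005: Feb 28 2005.
Last Monday of March 2005: Mar 28 2005.
April 2005 ends with Monday Apr 25 2005.
May 2005 ends with Monday May 30 2005.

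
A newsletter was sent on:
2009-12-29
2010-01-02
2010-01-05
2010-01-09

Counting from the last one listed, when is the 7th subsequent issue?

2010-02-02

Every event lands on a Tuesday or Saturday (gaps cycle 4, 3, 4).
So the schedule is: every Tuesday and Saturday.
Next Tuesday: 2010-01-12.
The following Saturday is 2010-01-16.
Next Tuesday: 2010-01-19.
The following Saturday is 2010-01-23.
The following Tuesday is 2010-01-26.
The following Saturday is 2010-01-30.
The following Tuesday is 2010-02-02.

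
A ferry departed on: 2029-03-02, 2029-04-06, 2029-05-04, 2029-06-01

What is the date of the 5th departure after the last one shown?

2029-11-02

Gaps: 35, 28, 28 days — a mix of 28 and 35. Every date is a Friday.
Each is the 1st Friday of its month.
July 2029 — 1st Friday is 2029-07-06.
1st Friday of August 2029: 2029-08-03.
September 2029 — 1st Friday is 2029-09-07.
1st Friday of October 2029: 2029-10-05.
1st Friday of November 2029: 2029-11-02.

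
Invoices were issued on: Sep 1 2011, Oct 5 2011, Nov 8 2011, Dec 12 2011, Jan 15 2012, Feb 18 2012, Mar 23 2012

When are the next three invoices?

Gaps between consecutive events: 34, 34, 34, 34, 34, 34 days — a constant 34-day interval.
Mar 23 2012 + 34 days = Apr 26 2012.
Apr 26 2012 + 34 days = May 30 2012.
May 30 2012 + 34 days = Jul 3 2012.

Apr 26 2012, May 30 2012, Jul 3 2012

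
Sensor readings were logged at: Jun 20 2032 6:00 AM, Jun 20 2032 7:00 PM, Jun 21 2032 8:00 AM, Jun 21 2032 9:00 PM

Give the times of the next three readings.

Jun 22 2032 10:00 AM, Jun 22 2032 11:00 PM, Jun 23 2032 12:00 PM

The interval is a steady 13 hours (13, 13, 13).
Jun 21 2032 9:00 PM + 13 h = Jun 22 2032 10:00 AM.
Jun 22 2032 10:00 AM + 13 h = Jun 22 2032 11:00 PM.
Jun 22 2032 11:00 PM + 13 h = Jun 23 2032 12:00 PM.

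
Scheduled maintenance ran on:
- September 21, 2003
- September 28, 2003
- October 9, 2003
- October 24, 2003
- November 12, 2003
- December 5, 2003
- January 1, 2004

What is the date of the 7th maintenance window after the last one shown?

Gaps: 7, 11, 15, 19, 23, 27 days — each gap is 4 larger than the previous one.
Next gap: 31 days. January 1, 2004 + 31 days = February 1, 2004.
Next gap: 35 days. February 1, 2004 + 35 days = March 7, 2004.
Next gap: 39 days. March 7, 2004 + 39 days = April 15, 2004.
Next gap: 43 days. April 15, 2004 + 43 days = May 28, 2004.
Next gap: 47 days. May 28, 2004 + 47 days = July 14, 2004.
Next gap: 51 days. July 14, 2004 + 51 days = September 3, 2004.
Next gap: 55 days. September 3, 2004 + 55 days = October 28, 2004.

October 28, 2004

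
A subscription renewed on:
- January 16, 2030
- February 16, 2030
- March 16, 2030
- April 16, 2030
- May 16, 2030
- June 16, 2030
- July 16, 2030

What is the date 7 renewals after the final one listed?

The day-of-month is always 16 (31, 28, 31, 30, 31, 30 days between events).
So this recurs on the 16th of each month.
Next: August 2030 → August 16, 2030.
Next: September 2030 → September 16, 2030.
Next: October 2030 → October 16, 2030.
November 2030: November 16, 2030.
Next: December 2030 → December 16, 2030.
January 2031: January 16, 2031.
February 2031: February 16, 2031.

February 16, 2031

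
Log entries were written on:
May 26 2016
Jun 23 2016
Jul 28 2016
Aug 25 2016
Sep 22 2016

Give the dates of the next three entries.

These are Thursdays at 28- or 35-day spacing (28, 35, 28, 28).
The pattern: 4th Thursday of the month.
October 2016 — 4th Thursday is Oct 27 2016.
4th Thursday of November 2016: Nov 24 2016.
December 2016 — 4th Thursday is Dec 22 2016.

Oct 27 2016, Nov 24 2016, Dec 22 2016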